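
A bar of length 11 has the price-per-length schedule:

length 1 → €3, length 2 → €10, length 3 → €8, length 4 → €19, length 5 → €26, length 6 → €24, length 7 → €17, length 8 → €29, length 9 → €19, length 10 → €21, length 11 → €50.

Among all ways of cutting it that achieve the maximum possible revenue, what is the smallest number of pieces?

Build r[k] bottom-up: r[k] = max over allowed piece i of (p[i] + r[k−i]).
r[1] = 3
r[2] = 10
r[3] = 13  (first piece 1, then r[2]=10)
r[4] = 20  (first piece 2, then r[2]=10)
r[5] = 26
r[6] = 30  (first piece 2, then r[4]=20)
r[7] = 36  (first piece 2, then r[5]=26)
r[8] = 40  (first piece 2, then r[6]=30)
r[9] = 46  (first piece 2, then r[7]=36)
r[10] = 52  (first piece 5, then r[5]=26)
r[11] = 56  (first piece 2, then r[9]=46)
Maximum revenue is €56.
Now minimize piece count subject to staying optimal: for each k, pieces[k] = 1 + min over i with p[i]+r[k−i]=r[k] of pieces[k−i].
pieces[8] = 4
pieces[9] = 3
pieces[10] = 2
pieces[11] = 4

4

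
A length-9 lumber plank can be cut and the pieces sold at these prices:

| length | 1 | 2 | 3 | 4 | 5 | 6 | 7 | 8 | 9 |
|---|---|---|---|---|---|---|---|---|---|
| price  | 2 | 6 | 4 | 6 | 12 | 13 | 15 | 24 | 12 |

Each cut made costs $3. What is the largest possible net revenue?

Let r[k] be the best obtainable value from length k. For each k, try every first piece i and keep the best of price[i] + r[k−i] minus the 3 cut fee when i<k.
r[1] = 2
r[2] = 6
r[3] = 5  (first piece 1, then r[2]=6)
r[4] = 9  (first piece 2, then r[2]=6)
r[5] = 12
r[6] = 13
r[7] = 15  (first piece 2, then r[5]=12)
r[8] = 24
r[9] = 23  (first piece 1, then r[8]=24)
One optimal plan: pieces 8 + 1 (1 cut) → $26 − $3 = $23.

23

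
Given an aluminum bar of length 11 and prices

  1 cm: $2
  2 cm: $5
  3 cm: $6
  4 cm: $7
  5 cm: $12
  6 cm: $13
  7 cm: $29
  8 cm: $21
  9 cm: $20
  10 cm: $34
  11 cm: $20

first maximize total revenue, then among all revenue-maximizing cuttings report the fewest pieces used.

3

Consider every possible first cut. r[k] is the best of p[i]+r[k−i] over all sellable i≤k.
r[1] = 2
r[2] = 5
r[3] = 7  (first piece 1, then r[2]=5)
r[4] = 10  (first piece 2, then r[2]=5)
r[5] = 12  (first piece 1, then r[4]=10)
r[6] = 15  (first piece 2, then r[4]=10)
r[7] = 29
r[8] = 31  (first piece 1, then r[7]=29)
r[9] = 34  (first piece 2, then r[7]=29)
r[10] = 36  (first piece 1, then r[9]=34)
r[11] = 39  (first piece 2, then r[9]=34)
Maximum revenue is $39.
Now minimize piece count subject to staying optimal: for each k, pieces[k] = 1 + min over i with p[i]+r[k−i]=r[k] of pieces[k−i].
pieces[8] = 2
pieces[9] = 2
pieces[10] = 3
pieces[11] = 3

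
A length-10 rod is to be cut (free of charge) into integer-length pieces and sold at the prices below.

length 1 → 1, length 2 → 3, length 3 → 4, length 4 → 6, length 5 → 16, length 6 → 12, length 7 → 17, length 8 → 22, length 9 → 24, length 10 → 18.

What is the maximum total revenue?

32

Consider every possible first cut. best[k] is the best of p[i]+best[k−i] over all sellable i≤k.
best[1] = 1
best[2] = 3
best[3] = 4  (first piece 1, then best[2]=3)
best[4] = 6  (first piece 2, then best[2]=3)
best[5] = 16
best[6] = 17  (first piece 1, then best[5]=16)
best[7] = 19  (first piece 2, then best[5]=16)
best[8] = 22
best[9] = 24
best[10] = 32  (first piece 5, then best[5]=16)
One optimal cutting: 5 + 5 → 16 + 16 = 32.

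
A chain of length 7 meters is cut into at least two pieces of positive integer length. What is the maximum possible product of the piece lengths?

12

Define prod[k] = max over 1≤i<k of i · max(k−i, prod[k−i]); the inner max lets the remainder stay uncut if that's better.
prod[2] = 1×max(1,0) = 1×1 = 1
prod[3] = 1×max(2,1) = 1×2 = 2
prod[4] = 2×max(2,1) = 2×2 = 4
prod[5] = 2×max(3,2) = 2×3 = 6
prod[6] = 3×max(3,2) = 3×3 = 9
prod[7] = 2×max(5,6) = 2×6 = 12
One optimal split: 3 + 2 + 2; product 3×2×2 = 12.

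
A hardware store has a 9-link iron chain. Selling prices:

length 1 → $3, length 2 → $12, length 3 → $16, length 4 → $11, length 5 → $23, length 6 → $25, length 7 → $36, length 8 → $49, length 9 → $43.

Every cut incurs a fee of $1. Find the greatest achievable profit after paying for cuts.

Let r[k] be the best obtainable value from length k. For each k, try every first piece i and keep the best of price[i] + r[k−i] minus the 1 cut fee when i<k.
r[1] = 3
r[2] = 12
r[3] = 16
r[4] = 23  (first piece 2, then r[2]=12)
r[5] = 27  (first piece 2, then r[3]=16)
r[6] = 34  (first piece 2, then r[4]=23)
r[7] = 38  (first piece 2, then r[5]=27)
r[8] = 49
r[9] = 51  (first piece 1, then r[8]=49)
One optimal plan: pieces 8 + 1 (1 cut) → $52 − $1 = $51.

51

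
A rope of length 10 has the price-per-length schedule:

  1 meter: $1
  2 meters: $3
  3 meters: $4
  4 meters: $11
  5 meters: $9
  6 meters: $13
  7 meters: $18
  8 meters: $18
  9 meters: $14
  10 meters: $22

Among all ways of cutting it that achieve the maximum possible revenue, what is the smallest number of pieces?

3

Build r[k] bottom-up: r[k] = max over allowed piece i of (p[i] + r[k−i]).
r[1] = 1
r[2] = max(1+1, 3+0) = 3
r[3] = max(1+3, 3+1, 4+0) = 4
r[4] = max(1+4, 3+3, 4+1, 11+0) = 11
r[5] = max(1+11, 3+4, 4+3, 11+1, 9+0) = 12
r[6] = max(1+12, 3+11, 4+4, 11+3, 9+1, 13+0) = 14
r[7] = max(1+14, 3+12, 4+11, …, 13+1, 18+0) = 18
r[8] = max(1+18, 3+14, 4+12, …, 18+1, 18+0) = 22
r[9] = max(1+22, 3+18, 4+14, …, 18+1, 14+0) = 23
r[10] = max(1+23, 3+22, 4+18, …, 14+1, 22+0) = 25
Maximum revenue is $25.
Now minimize piece count subject to staying optimal: for each k, pieces[k] = 1 + min over i with p[i]+r[k−i]=r[k] of pieces[k−i].
pieces[7] = 1
pieces[8] = 2
pieces[9] = 3
pieces[10] = 3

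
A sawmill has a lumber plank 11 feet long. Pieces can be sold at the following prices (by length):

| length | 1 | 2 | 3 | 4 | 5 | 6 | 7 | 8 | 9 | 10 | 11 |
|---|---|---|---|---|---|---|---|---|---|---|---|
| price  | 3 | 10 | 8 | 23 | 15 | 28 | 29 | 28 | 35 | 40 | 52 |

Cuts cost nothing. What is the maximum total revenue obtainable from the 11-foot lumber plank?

Build r[k] bottom-up: r[k] = max over allowed piece i of (p[i] + r[k−i]).
r[1] = 3
r[2] = 10
r[3] = 13  (first piece 1, then r[2]=10)
r[4] = 23
r[5] = 26  (first piece 1, then r[4]=23)
r[6] = 33  (first piece 2, then r[4]=23)
r[7] = 36  (first piece 1, then r[6]=33)
r[8] = 46  (first piece 4, then r[4]=23)
r[9] = 49  (first piece 1, then r[8]=46)
r[10] = 56  (first piece 2, then r[8]=46)
r[11] = 59  (first piece 1, then r[10]=56)
One optimal cutting: 4 + 4 + 2 + 1 → $23 + $23 + $10 + $3 = $59.

59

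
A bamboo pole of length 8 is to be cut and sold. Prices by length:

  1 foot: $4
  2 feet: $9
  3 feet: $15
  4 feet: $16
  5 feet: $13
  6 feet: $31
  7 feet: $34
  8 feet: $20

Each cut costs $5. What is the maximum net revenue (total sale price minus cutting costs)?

Let net[k] be the best obtainable value from length k. For each k, try every first piece i and keep the best of price[i] + net[k−i] minus the 5 cut fee when i<k.
net[1] = 4
net[2] = max(4+4-5, 9+0) = 9
net[3] = max(4+9-5, 9+4-5, 15+0) = 15
net[4] = max(4+15-5, 9+9-5, 15+4-5, 16+0) = 16
net[5] = max(4+16-5, 9+15-5, 15+9-5, 16+4-5, 13+0) = 19
net[6] = max(4+19-5, 9+16-5, 15+15-5, 16+9-5, 13+4-5, 31+0) = 31
net[7] = max(4+31-5, 9+19-5, 15+16-5, …, 31+4-5, 34+0) = 34
net[8] = max(4+34-5, 9+31-5, 15+19-5, …, 34+4-5, 20+0) = 35
One optimal plan: pieces 6 + 2 (1 cut) → $40 − $5 = $35.

35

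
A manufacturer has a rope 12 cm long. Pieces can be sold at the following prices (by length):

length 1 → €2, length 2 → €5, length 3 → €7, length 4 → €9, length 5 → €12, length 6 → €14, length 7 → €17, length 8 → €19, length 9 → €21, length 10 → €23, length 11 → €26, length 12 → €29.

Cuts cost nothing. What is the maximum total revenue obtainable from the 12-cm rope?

30

Build r[k] bottom-up: r[k] = max over allowed piece i of (p[i] + r[k−i]).
r[1] = 2
r[2] = max(2+2, 5+0) = 5
r[3] = max(2+5, 5+2, 7+0) = 7
r[4] = max(2+7, 5+5, 7+2, 9+0) = 10
r[5] = max(2+10, 5+7, 7+5, 9+2, 12+0) = 12
r[6] = max(2+12, 5+10, 7+7, 9+5, 12+2, 14+0) = 15
r[7] = max(2+15, 5+12, 7+10, …, 14+2, 17+0) = 17
r[8] = max(2+17, 5+15, 7+12, …, 17+2, 19+0) = 20
r[9] = max(2+20, 5+17, 7+15, …, 19+2, 21+0) = 22
r[10] = max(2+22, 5+20, 7+17, …, 21+2, 23+0) = 25
r[11] = max(2+25, 5+22, 7+20, …, 23+2, 26+0) = 27
r[12] = max(2+27, 5+25, 7+22, …, 26+2, 29+0) = 30
One optimal cutting: 2 + 2 + 2 + 2 + 2 + 2 → €5 + €5 + €5 + €5 + €5 + €5 = €30.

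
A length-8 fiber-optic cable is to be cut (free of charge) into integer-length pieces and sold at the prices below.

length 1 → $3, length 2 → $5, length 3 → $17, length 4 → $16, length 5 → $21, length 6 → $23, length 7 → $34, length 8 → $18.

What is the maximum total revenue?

Build r[k] bottom-up: r[k] = max over allowed piece i of (p[i] + r[k−i]).
r[1] = 3
r[2] = max(3+3, 5+0) = 6
r[3] = max(3+6, 5+3, 17+0) = 17
r[4] = max(3+17, 5+6, 17+3, 16+0) = 20
r[5] = max(3+20, 5+17, 17+6, 16+3, 21+0) = 23
r[6] = max(3+23, 5+20, 17+17, 16+6, 21+3, 23+0) = 34
r[7] = max(3+34, 5+23, 17+20, …, 23+3, 34+0) = 37
r[8] = max(3+37, 5+34, 17+23, …, 34+3, 18+0) = 40
One optimal cutting: 3 + 3 + 1 + 1 → $17 + $17 + $3 + $3 = $40.

40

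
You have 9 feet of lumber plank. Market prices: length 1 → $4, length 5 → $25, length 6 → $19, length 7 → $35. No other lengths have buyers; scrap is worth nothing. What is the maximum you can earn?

43

Consider every possible first cut. r[k] is the best of p[i]+r[k−i] over all sellable i≤k.
r[1] = 4
r[2] = 8  (first piece 1, then r[1]=4)
r[3] = 12  (first piece 1, then r[2]=8)
r[4] = 16  (first piece 1, then r[3]=12)
r[5] = 25
r[6] = 29  (first piece 1, then r[5]=25)
r[7] = 35
r[8] = 39  (first piece 1, then r[7]=35)
r[9] = 43  (first piece 1, then r[8]=39)
One optimal cutting: 7 + 1 + 1 → $43.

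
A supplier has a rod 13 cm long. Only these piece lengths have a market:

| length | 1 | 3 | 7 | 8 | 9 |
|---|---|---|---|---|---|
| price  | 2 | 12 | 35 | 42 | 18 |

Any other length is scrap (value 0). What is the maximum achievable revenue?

Build r[k] bottom-up: r[k] = max over allowed piece i of (p[i] + r[k−i]).
r[1] = 2
r[2] = 4  (first piece 1, then r[1]=2)
r[3] = max(2+4, 12+0) = 12
r[4] = max(2+12, 12+2) = 14
r[5] = max(2+14, 12+4) = 16
r[6] = max(2+16, 12+12) = 24
r[7] = max(2+24, 12+14, 35+0) = 35
r[8] = max(2+35, 12+16, 35+2, 42+0) = 42
r[9] = max(2+42, 12+24, 35+4, 42+2, 18+0) = 44
r[10] = max(2+44, 12+35, 35+12, 42+4, 18+2) = 47
r[11] = max(2+47, 12+42, 35+14, 42+12, 18+4) = 54
r[12] = max(2+54, 12+44, 35+16, 42+14, 18+12) = 56
r[13] = max(2+56, 12+47, 35+24, 42+16, 18+14) = 59
One optimal cutting: 7 + 3 + 3 → 59.

59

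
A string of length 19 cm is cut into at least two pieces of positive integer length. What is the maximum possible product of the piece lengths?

Let P[k] be the best product for length k (with at least one cut). For each first piece i, the rest contributes max(k−i, P[k−i]).
Small cases: P[2]=1, P[3]=2, P[4]=4, P[5]=6, P[6]=9, P[7]=12, P[8]=18, P[9]=27, P[10]=36, P[11]=54.
P[12] = 3*max(9,27) = 3*27 = 81
P[13] = 2*max(11,54) = 2*54 = 108
P[14] = 2*max(12,81) = 2*81 = 162
P[15] = 3*max(12,81) = 3*81 = 243
P[16] = 2*max(14,162) = 2*162 = 324
P[17] = 2*max(15,243) = 2*243 = 486
P[18] = 3*max(15,243) = 3*243 = 729
P[19] = 2*max(17,486) = 2*486 = 972
One optimal split: 3 + 3 + 3 + 3 + 3 + 2 + 2; product 3*3*3*3*3*2*2 = 972.

972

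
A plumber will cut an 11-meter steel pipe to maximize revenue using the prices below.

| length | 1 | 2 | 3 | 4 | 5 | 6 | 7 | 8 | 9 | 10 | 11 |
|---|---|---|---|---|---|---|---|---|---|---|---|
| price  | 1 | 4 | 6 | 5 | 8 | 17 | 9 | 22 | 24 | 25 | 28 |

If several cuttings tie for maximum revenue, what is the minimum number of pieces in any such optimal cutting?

Consider every possible first cut. r[k] is the best of p[i]+r[k−i] over all sellable i≤k.
r[1] = 1
r[2] = max(1+1, 4+0) = 4
r[3] = max(1+4, 4+1, 6+0) = 6
r[4] = max(1+6, 4+4, 6+1, 5+0) = 8
r[5] = max(1+8, 4+6, 6+4, 5+1, 8+0) = 10
r[6] = max(1+10, 4+8, 6+6, 5+4, 8+1, 17+0) = 17
r[7] = max(1+17, 4+10, 6+8, …, 17+1, 9+0) = 18
r[8] = max(1+18, 4+17, 6+10, …, 9+1, 22+0) = 22
r[9] = max(1+22, 4+18, 6+17, …, 22+1, 24+0) = 24
r[10] = max(1+24, 4+22, 6+18, …, 24+1, 25+0) = 26
r[11] = max(1+26, 4+24, 6+22, …, 25+1, 28+0) = 28
Maximum revenue is $28.
Now minimize piece count subject to staying optimal: for each k, pieces[k] = 1 + min over i with p[i]+r[k−i]=r[k] of pieces[k−i].
pieces[8] = 1
pieces[9] = 1
pieces[10] = 2
pieces[11] = 1

1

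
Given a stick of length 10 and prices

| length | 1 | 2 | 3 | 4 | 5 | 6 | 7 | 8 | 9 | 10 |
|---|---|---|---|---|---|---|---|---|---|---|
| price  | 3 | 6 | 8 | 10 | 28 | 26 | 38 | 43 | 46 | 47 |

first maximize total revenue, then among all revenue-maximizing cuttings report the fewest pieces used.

Build r[k] bottom-up: r[k] = max over allowed piece i of (p[i] + r[k−i]).
r[1] = 3
r[2] = max(3+3, 6+0) = 6
r[3] = max(3+6, 6+3, 8+0) = 9
r[4] = max(3+9, 6+6, 8+3, 10+0) = 12
r[5] = max(3+12, 6+9, 8+6, 10+3, 28+0) = 28
r[6] = max(3+28, 6+12, 8+9, 10+6, 28+3, 26+0) = 31
r[7] = max(3+31, 6+28, 8+12, …, 26+3, 38+0) = 38
r[8] = max(3+38, 6+31, 8+28, …, 38+3, 43+0) = 43
r[9] = max(3+43, 6+38, 8+31, …, 43+3, 46+0) = 46
r[10] = max(3+46, 6+43, 8+38, …, 46+3, 47+0) = 56
Maximum revenue is €56.
Now minimize piece count subject to staying optimal: for each k, pieces[k] = 1 + min over i with p[i]+r[k−i]=r[k] of pieces[k−i].
pieces[7] = 1
pieces[8] = 1
pieces[9] = 1
pieces[10] = 2

2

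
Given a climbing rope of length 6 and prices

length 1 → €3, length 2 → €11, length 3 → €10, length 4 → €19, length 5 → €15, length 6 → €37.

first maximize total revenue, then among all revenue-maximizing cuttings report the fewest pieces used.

1

Let r[k] be the best obtainable value from length k. For each k, try every first piece i and keep the best of price[i] + r[k−i].
r[1] = 3
r[2] = 11
r[3] = 14  (first piece 1, then r[2]=11)
r[4] = 22  (first piece 2, then r[2]=11)
r[5] = 25  (first piece 1, then r[4]=22)
r[6] = 37
Maximum revenue is €37.
Now minimize piece count subject to staying optimal: for each k, pieces[k] = 1 + min over i with p[i]+r[k−i]=r[k] of pieces[k−i].
pieces[3] = 2
pieces[4] = 2
pieces[5] = 3
pieces[6] = 1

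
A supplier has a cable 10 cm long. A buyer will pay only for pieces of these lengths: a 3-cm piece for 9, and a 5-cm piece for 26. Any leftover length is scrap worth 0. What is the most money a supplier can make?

52

Let r[k] be the best obtainable value from length k. For each k, try every first piece i and keep the best of price[i] + r[k−i].
r[1] = 0
r[2] = 0
r[3] = 9
r[4] = 9
r[5] = 26
r[6] = 26
r[7] = 26
r[8] = 35  (first piece 3, then r[5]=26)
r[9] = 35
r[10] = 52  (first piece 5, then r[5]=26)
One optimal cutting: 5 + 5 → 52.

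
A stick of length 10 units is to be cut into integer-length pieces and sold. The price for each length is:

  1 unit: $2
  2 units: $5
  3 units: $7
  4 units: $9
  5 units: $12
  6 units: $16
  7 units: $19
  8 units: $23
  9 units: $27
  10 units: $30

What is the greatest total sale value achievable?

30

Let v[k] be the best obtainable value from length k. For each k, try every first piece i and keep the best of price[i] + v[k−i].
v[1] = 2
v[2] = max(2+2, 5+0) = 5
v[3] = max(2+5, 5+2, 7+0) = 7
v[4] = max(2+7, 5+5, 7+2, 9+0) = 10
v[5] = max(2+10, 5+7, 7+5, 9+2, 12+0) = 12
v[6] = max(2+12, 5+10, 7+7, 9+5, 12+2, 16+0) = 16
v[7] = max(2+16, 5+12, 7+10, …, 16+2, 19+0) = 19
v[8] = max(2+19, 5+16, 7+12, …, 19+2, 23+0) = 23
v[9] = max(2+23, 5+19, 7+16, …, 23+2, 27+0) = 27
v[10] = max(2+27, 5+23, 7+19, …, 27+2, 30+0) = 30
Best is to sell the whole 10-unit piece uncut for $30.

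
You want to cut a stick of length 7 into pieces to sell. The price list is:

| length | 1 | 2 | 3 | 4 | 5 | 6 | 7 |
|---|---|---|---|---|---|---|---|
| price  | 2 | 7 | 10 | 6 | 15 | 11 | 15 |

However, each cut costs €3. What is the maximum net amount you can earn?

19

Build r[k] bottom-up: r[k] = max over allowed piece i of (p[i] + r[k−i]) − 3 per cut.
r[1] = 2
r[2] = max(2+2-3, 7+0) = 7
r[3] = max(2+7-3, 7+2-3, 10+0) = 10
r[4] = max(2+10-3, 7+7-3, 10+2-3, 6+0) = 11
r[5] = max(2+11-3, 7+10-3, 10+7-3, 6+2-3, 15+0) = 15
r[6] = max(2+15-3, 7+11-3, 10+10-3, 6+7-3, 15+2-3, 11+0) = 17
r[7] = max(2+17-3, 7+15-3, 10+11-3, …, 11+2-3, 15+0) = 19
One optimal plan: pieces 5 + 2 (1 cut) → €22 − €3 = €19.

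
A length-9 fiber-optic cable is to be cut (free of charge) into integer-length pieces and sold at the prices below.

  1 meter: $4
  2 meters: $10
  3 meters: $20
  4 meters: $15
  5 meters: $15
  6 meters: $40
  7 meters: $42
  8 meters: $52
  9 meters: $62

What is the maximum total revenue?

62

Let best[k] be the best obtainable value from length k. For each k, try every first piece i and keep the best of price[i] + best[k−i].
best[1] = 4
best[2] = max(4+4, 10+0) = 10
best[3] = max(4+10, 10+4, 20+0) = 20
best[4] = max(4+20, 10+10, 20+4, 15+0) = 24
best[5] = max(4+24, 10+20, 20+10, 15+4, 15+0) = 30
best[6] = max(4+30, 10+24, 20+20, 15+10, 15+4, 40+0) = 40
best[7] = max(4+40, 10+30, 20+24, …, 40+4, 42+0) = 44
best[8] = max(4+44, 10+40, 20+30, …, 42+4, 52+0) = 52
best[9] = max(4+52, 10+44, 20+40, …, 52+4, 62+0) = 62
Best is to sell the whole 9-meter piece uncut for $62.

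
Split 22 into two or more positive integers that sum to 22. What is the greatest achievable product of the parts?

Let P[k] be the best product for length k (with at least one cut). For each first piece i, the rest contributes max(k−i, P[k−i]).
Small cases: P[2]=1, P[3]=2, P[4]=4, P[5]=6, P[6]=9, P[7]=12, P[8]=18, P[9]=27, P[10]=36, P[11]=54, P[12]=81, P[13]=108, P[14]=162, P[15]=243.
P[16] = max(1·243, 2·162, 3·108, …, 14·2, 15·1) = 324
P[17] = max(1·324, 2·243, 3·162, …, 15·2, 16·1) = 486
P[18] = max(1·486, 2·324, 3·243, …, 16·2, 17·1) = 729
P[19] = max(1·729, 2·486, 3·324, …, 17·2, 18·1) = 972
P[20] = max(1·972, 2·729, 3·486, …, 18·2, 19·1) = 1458
P[21] = max(1·1458, 2·972, 3·729, …, 19·2, 20·1) = 2187
P[22] = max(1·2187, 2·1458, 3·972, …, 20·2, 21·1) = 2916
One optimal split: 3 + 3 + 3 + 3 + 3 + 3 + 2 + 2; product 3·3·3·3·3·3·2·2 = 2916.

2916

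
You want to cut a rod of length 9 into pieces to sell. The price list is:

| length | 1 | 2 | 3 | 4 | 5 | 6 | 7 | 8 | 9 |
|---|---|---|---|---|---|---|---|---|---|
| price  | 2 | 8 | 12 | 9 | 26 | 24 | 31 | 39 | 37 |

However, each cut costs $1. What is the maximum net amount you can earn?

Consider every possible first cut. r[k] is the best of p[i]+r[k−i] over all sellable i≤k, charging 1 whenever i<k.
r[1] = 2
r[2] = max(2+2-1, 8+0) = 8
r[3] = max(2+8-1, 8+2-1, 12+0) = 12
r[4] = max(2+12-1, 8+8-1, 12+2-1, 9+0) = 15
r[5] = max(2+15-1, 8+12-1, 12+8-1, 9+2-1, 26+0) = 26
r[6] = max(2+26-1, 8+15-1, 12+12-1, 9+8-1, 26+2-1, 24+0) = 27
r[7] = max(2+27-1, 8+26-1, 12+15-1, …, 24+2-1, 31+0) = 33
r[8] = max(2+33-1, 8+27-1, 12+26-1, …, 31+2-1, 39+0) = 39
r[9] = max(2+39-1, 8+33-1, 12+27-1, …, 39+2-1, 37+0) = 40
One optimal plan: pieces 8 + 1 (1 cut) → $41 − $1 = $40.

40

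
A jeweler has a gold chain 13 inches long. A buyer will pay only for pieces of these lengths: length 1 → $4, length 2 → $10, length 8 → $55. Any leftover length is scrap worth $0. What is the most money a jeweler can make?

Let best[k] be the best obtainable value from length k. For each k, try every first piece i and keep the best of price[i] + best[k−i].
best[1] = 4
best[2] = max(4+4, 10+0) = 10
best[3] = max(4+10, 10+4) = 14
best[4] = max(4+14, 10+10) = 20
best[5] = max(4+20, 10+14) = 24
best[6] = max(4+24, 10+20) = 30
best[7] = max(4+30, 10+24) = 34
best[8] = max(4+34, 10+30, 55+0) = 55
best[9] = max(4+55, 10+34, 55+4) = 59
best[10] = max(4+59, 10+55, 55+10) = 65
best[11] = max(4+65, 10+59, 55+14) = 69
best[12] = max(4+69, 10+65, 55+20) = 75
best[13] = max(4+75, 10+69, 55+24) = 79
One optimal cutting: 8 + 2 + 2 + 1 → $79.

79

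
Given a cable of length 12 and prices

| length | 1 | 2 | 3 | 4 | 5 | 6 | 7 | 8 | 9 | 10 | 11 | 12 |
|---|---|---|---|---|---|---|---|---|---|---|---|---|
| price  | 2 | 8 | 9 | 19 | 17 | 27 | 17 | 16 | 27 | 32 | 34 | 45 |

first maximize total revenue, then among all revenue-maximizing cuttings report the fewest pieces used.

Consider every possible first cut. r[k] is the best of p[i]+r[k−i] over all sellable i≤k.
r[1] = 2
r[2] = max(2+2, 8+0) = 8
r[3] = max(2+8, 8+2, 9+0) = 10
r[4] = max(2+10, 8+8, 9+2, 19+0) = 19
r[5] = max(2+19, 8+10, 9+8, 19+2, 17+0) = 21
r[6] = max(2+21, 8+19, 9+10, 19+8, 17+2, 27+0) = 27
r[7] = max(2+27, 8+21, 9+19, …, 27+2, 17+0) = 29
r[8] = max(2+29, 8+27, 9+21, …, 17+2, 16+0) = 38
r[9] = max(2+38, 8+29, 9+27, …, 16+2, 27+0) = 40
r[10] = max(2+40, 8+38, 9+29, …, 27+2, 32+0) = 46
r[11] = max(2+46, 8+40, 9+38, …, 32+2, 34+0) = 48
r[12] = max(2+48, 8+46, 9+40, …, 34+2, 45+0) = 57
Maximum revenue is 57.
Now minimize piece count subject to staying optimal: for each k, pieces[k] = 1 + min over i with p[i]+r[k−i]=r[k] of pieces[k−i].
pieces[9] = 3
pieces[10] = 2
pieces[11] = 3
pieces[12] = 3

3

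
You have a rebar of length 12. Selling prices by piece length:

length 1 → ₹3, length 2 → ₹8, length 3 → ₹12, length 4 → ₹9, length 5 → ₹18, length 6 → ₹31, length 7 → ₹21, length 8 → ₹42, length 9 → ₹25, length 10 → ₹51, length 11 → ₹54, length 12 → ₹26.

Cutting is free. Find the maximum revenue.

62

Let v[k] be the best obtainable value from length k. For each k, try every first piece i and keep the best of price[i] + v[k−i].
v[1] = 3
v[2] = max(3+3, 8+0) = 8
v[3] = max(3+8, 8+3, 12+0) = 12
v[4] = max(3+12, 8+8, 12+3, 9+0) = 16
v[5] = max(3+16, 8+12, 12+8, 9+3, 18+0) = 20
v[6] = max(3+20, 8+16, 12+12, 9+8, 18+3, 31+0) = 31
v[7] = max(3+31, 8+20, 12+16, …, 31+3, 21+0) = 34
v[8] = max(3+34, 8+31, 12+20, …, 21+3, 42+0) = 42
v[9] = max(3+42, 8+34, 12+31, …, 42+3, 25+0) = 45
v[10] = max(3+45, 8+42, 12+34, …, 25+3, 51+0) = 51
v[11] = max(3+51, 8+45, 12+42, …, 51+3, 54+0) = 54
v[12] = max(3+54, 8+51, 12+45, …, 54+3, 26+0) = 62
One optimal cutting: 6 + 6 → ₹31 + ₹31 = ₹62.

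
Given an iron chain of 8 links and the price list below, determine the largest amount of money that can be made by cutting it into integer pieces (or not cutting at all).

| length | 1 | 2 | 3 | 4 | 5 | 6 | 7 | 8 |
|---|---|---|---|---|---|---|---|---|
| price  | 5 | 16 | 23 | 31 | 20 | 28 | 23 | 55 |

64

Consider every possible first cut. v[k] is the best of p[i]+v[k−i] over all sellable i≤k.
v[1] = 5
v[2] = 16
v[3] = 23
v[4] = 32  (first piece 2, then v[2]=16)
v[5] = 39  (first piece 2, then v[3]=23)
v[6] = 48  (first piece 2, then v[4]=32)
v[7] = 55  (first piece 2, then v[5]=39)
v[8] = 64  (first piece 2, then v[6]=48)
One optimal cutting: 2 + 2 + 2 + 2 → $16 + $16 + $16 + $16 = $64.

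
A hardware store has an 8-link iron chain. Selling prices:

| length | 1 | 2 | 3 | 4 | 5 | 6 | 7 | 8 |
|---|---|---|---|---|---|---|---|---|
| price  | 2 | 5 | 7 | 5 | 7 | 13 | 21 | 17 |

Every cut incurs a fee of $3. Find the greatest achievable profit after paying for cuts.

20

Build r[k] bottom-up: r[k] = max over allowed piece i of (p[i] + r[k−i]) − 3 per cut.
r[1] = 2
r[2] = 5
r[3] = 7
r[4] = 7  (first piece 2, then r[2]=5)
r[5] = 9  (first piece 2, then r[3]=7)
r[6] = 13
r[7] = 21
r[8] = 20  (first piece 1, then r[7]=21)
One optimal plan: pieces 7 + 1 (1 cut) → $23 − $3 = $20.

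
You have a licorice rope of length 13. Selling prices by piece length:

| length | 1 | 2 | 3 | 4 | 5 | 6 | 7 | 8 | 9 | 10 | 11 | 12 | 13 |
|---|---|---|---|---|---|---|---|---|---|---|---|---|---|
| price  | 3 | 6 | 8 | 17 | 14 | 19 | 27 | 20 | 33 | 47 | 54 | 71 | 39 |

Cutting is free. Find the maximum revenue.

74

Let r[k] be the best obtainable value from length k. For each k, try every first piece i and keep the best of price[i] + r[k−i].
r[1] = 3
r[2] = 6  (first piece 1, then r[1]=3)
r[3] = 9  (first piece 1, then r[2]=6)
r[4] = 17
r[5] = 20  (first piece 1, then r[4]=17)
r[6] = 23  (first piece 1, then r[5]=20)
r[7] = 27
r[8] = 34  (first piece 4, then r[4]=17)
r[9] = 37  (first piece 1, then r[8]=34)
r[10] = 47
r[11] = 54
r[12] = 71
r[13] = 74  (first piece 1, then r[12]=71)
One optimal cutting: 12 + 1 → ¢71 + ¢3 = ¢74.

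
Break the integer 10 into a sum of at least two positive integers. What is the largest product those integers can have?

36

Let P[k] be the best product for length k (with at least one cut). For each first piece i, the rest contributes max(k−i, P[k−i]).
Small cases: P[2]=1, P[3]=2.
P[4] = 2*max(2,1) = 2*2 = 4
P[5] = 2*max(3,2) = 2*3 = 6
P[6] = 3*max(3,2) = 3*3 = 9
P[7] = 2*max(5,6) = 2*6 = 12
P[8] = 2*max(6,9) = 2*9 = 18
P[9] = 3*max(6,9) = 3*9 = 27
P[10] = 2*max(8,18) = 2*18 = 36
One optimal split: 3 + 3 + 2 + 2; product 3*3*2*2 = 36.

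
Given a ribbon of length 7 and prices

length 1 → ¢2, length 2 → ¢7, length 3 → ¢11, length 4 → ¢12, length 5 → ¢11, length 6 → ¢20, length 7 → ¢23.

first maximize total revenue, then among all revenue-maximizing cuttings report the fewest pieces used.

3

Consider every possible first cut. r[k] is the best of p[i]+r[k−i] over all sellable i≤k.
r[1] = 2
r[2] = max(2+2, 7+0) = 7
r[3] = max(2+7, 7+2, 11+0) = 11
r[4] = max(2+11, 7+7, 11+2, 12+0) = 14
r[5] = max(2+14, 7+11, 11+7, 12+2, 11+0) = 18
r[6] = max(2+18, 7+14, 11+11, 12+7, 11+2, 20+0) = 22
r[7] = max(2+22, 7+18, 11+14, …, 20+2, 23+0) = 25
Maximum revenue is ¢25.
Now minimize piece count subject to staying optimal: for each k, pieces[k] = 1 + min over i with p[i]+r[k−i]=r[k] of pieces[k−i].
pieces[4] = 2
pieces[5] = 2
pieces[6] = 2
pieces[7] = 3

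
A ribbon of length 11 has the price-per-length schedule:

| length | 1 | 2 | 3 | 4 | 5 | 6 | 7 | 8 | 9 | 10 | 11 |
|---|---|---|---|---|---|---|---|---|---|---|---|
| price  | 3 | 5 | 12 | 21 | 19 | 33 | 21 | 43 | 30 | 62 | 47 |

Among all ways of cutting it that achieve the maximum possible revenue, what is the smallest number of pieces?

2

Build r[k] bottom-up: r[k] = max over allowed piece i of (p[i] + r[k−i]).
r[1] = 3
r[2] = 6  (first piece 1, then r[1]=3)
r[3] = 12
r[4] = 21
r[5] = 24  (first piece 1, then r[4]=21)
r[6] = 33
r[7] = 36  (first piece 1, then r[6]=33)
r[8] = 43
r[9] = 46  (first piece 1, then r[8]=43)
r[10] = 62
r[11] = 65  (first piece 1, then r[10]=62)
Maximum revenue is ¢65.
Now minimize piece count subject to staying optimal: for each k, pieces[k] = 1 + min over i with p[i]+r[k−i]=r[k] of pieces[k−i].
pieces[8] = 1
pieces[9] = 2
pieces[10] = 1
pieces[11] = 2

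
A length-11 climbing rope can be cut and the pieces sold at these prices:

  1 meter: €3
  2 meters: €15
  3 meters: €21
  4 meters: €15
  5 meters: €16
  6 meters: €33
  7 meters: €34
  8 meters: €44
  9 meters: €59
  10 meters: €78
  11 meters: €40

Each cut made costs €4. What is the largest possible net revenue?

77

Let net[k] be the best obtainable value from length k. For each k, try every first piece i and keep the best of price[i] + net[k−i] minus the 4 cut fee when i<k.
net[1] = 3
net[2] = 15
net[3] = 21
net[4] = 26  (first piece 2, then net[2]=15)
net[5] = 32  (first piece 2, then net[3]=21)
net[6] = 38  (first piece 3, then net[3]=21)
net[7] = 43  (first piece 2, then net[5]=32)
net[8] = 49  (first piece 2, then net[6]=38)
net[9] = 59
net[10] = 78
net[11] = 77  (first piece 1, then net[10]=78)
One optimal plan: pieces 10 + 1 (1 cut) → €81 − €4 = €77.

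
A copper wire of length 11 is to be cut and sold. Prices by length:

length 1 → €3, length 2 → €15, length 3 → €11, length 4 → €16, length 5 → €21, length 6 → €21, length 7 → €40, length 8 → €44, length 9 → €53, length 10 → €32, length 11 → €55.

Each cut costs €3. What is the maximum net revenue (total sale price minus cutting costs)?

Consider every possible first cut. r[k] is the best of p[i]+r[k−i] over all sellable i≤k, charging 3 whenever i<k.
r[1] = 3
r[2] = 15
r[3] = 15  (first piece 1, then r[2]=15)
r[4] = 27  (first piece 2, then r[2]=15)
r[5] = 27  (first piece 1, then r[4]=27)
r[6] = 39  (first piece 2, then r[4]=27)
r[7] = 40
r[8] = 51  (first piece 2, then r[6]=39)
r[9] = 53
r[10] = 63  (first piece 2, then r[8]=51)
r[11] = 65  (first piece 2, then r[9]=53)
One optimal plan: pieces 9 + 2 (1 cut) → €68 − €3 = €65.

65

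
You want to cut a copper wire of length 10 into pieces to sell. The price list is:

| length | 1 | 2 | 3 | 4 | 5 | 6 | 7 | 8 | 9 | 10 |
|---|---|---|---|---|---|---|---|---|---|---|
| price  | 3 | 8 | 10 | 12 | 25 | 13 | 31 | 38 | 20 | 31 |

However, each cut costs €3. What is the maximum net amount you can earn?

Build r[k] bottom-up: r[k] = max over allowed piece i of (p[i] + r[k−i]) − 3 per cut.
r[1] = 3
r[2] = max(3+3-3, 8+0) = 8
r[3] = max(3+8-3, 8+3-3, 10+0) = 10
r[4] = max(3+10-3, 8+8-3, 10+3-3, 12+0) = 13
r[5] = max(3+13-3, 8+10-3, 10+8-3, 12+3-3, 25+0) = 25
r[6] = max(3+25-3, 8+13-3, 10+10-3, 12+8-3, 25+3-3, 13+0) = 25
r[7] = max(3+25-3, 8+25-3, 10+13-3, …, 13+3-3, 31+0) = 31
r[8] = max(3+31-3, 8+25-3, 10+25-3, …, 31+3-3, 38+0) = 38
r[9] = max(3+38-3, 8+31-3, 10+25-3, …, 38+3-3, 20+0) = 38
r[10] = max(3+38-3, 8+38-3, 10+31-3, …, 20+3-3, 31+0) = 47
One optimal plan: pieces 5 + 5 (1 cut) → €50 − €3 = €47.

47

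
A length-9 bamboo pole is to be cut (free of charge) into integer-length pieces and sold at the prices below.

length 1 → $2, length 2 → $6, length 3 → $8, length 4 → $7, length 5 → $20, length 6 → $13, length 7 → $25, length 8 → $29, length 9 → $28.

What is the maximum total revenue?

Let R[k] be the best obtainable value from length k. For each k, try every first piece i and keep the best of price[i] + R[k−i].
R[1] = 2
R[2] = 6
R[3] = 8  (first piece 1, then R[2]=6)
R[4] = 12  (first piece 2, then R[2]=6)
R[5] = 20
R[6] = 22  (first piece 1, then R[5]=20)
R[7] = 26  (first piece 2, then R[5]=20)
R[8] = 29
R[9] = 32  (first piece 2, then R[7]=26)
One optimal cutting: 5 + 2 + 2 → $20 + $6 + $6 = $32.

32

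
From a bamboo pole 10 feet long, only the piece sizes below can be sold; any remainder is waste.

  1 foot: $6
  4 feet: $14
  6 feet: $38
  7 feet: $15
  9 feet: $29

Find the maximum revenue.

Build best[k] bottom-up: best[k] = max over allowed piece i of (p[i] + best[k−i]).
best[1] = 6
best[2] = 12  (first piece 1, then best[1]=6)
best[3] = 18  (first piece 1, then best[2]=12)
best[4] = 24  (first piece 1, then best[3]=18)
best[5] = 30  (first piece 1, then best[4]=24)
best[6] = 38
best[7] = 44  (first piece 1, then best[6]=38)
best[8] = 50  (first piece 1, then best[7]=44)
best[9] = 56  (first piece 1, then best[8]=50)
best[10] = 62  (first piece 1, then best[9]=56)
One optimal cutting: 6 + 1 + 1 + 1 + 1 → $62.

62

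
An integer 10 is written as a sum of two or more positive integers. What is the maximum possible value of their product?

Let m[k] be the best product for length k (with at least one cut). For each first piece i, the rest contributes max(k−i, m[k−i]).
Small cases: m[2]=1, m[3]=2.
m[4] = 2*max(2,1) = 2*2 = 4
m[5] = 2*max(3,2) = 2*3 = 6
m[6] = 3*max(3,2) = 3*3 = 9
m[7] = 2*max(5,6) = 2*6 = 12
m[8] = 2*max(6,9) = 2*9 = 18
m[9] = 3*max(6,9) = 3*9 = 27
m[10] = 2*max(8,18) = 2*18 = 36
One optimal split: 3 + 3 + 2 + 2; product 3*3*2*2 = 36.

36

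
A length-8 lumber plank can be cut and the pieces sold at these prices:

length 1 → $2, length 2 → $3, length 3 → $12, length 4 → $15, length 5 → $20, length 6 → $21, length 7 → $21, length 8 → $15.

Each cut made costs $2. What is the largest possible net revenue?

Let r[k] be the best obtainable value from length k. For each k, try every first piece i and keep the best of price[i] + r[k−i] minus the 2 cut fee when i<k.
r[1] = 2
r[2] = 3
r[3] = 12
r[4] = 15
r[5] = 20
r[6] = 22  (first piece 3, then r[3]=12)
r[7] = 25  (first piece 3, then r[4]=15)
r[8] = 30  (first piece 3, then r[5]=20)
One optimal plan: pieces 5 + 3 (1 cut) → $32 − $2 = $30.

30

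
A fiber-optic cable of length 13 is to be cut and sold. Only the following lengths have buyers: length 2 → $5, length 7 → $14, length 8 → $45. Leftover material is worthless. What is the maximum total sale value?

Let f[k] be the best obtainable value from length k. For each k, try every first piece i and keep the best of price[i] + f[k−i].
f[1] = 0
f[2] = 5
f[3] = 5
f[4] = 10  (first piece 2, then f[2]=5)
f[5] = 10
f[6] = 15  (first piece 2, then f[4]=10)
f[7] = max(5+10, 14+0) = 15
f[8] = max(5+15, 14+0, 45+0) = 45
f[9] = max(5+15, 14+5, 45+0) = 45
f[10] = max(5+45, 14+5, 45+5) = 50
f[11] = max(5+45, 14+10, 45+5) = 50
f[12] = max(5+50, 14+10, 45+10) = 55
f[13] = max(5+50, 14+15, 45+10) = 55
One optimal cutting: pieces 8 + 2 + 2 with 1 meter of scrap → $55.

55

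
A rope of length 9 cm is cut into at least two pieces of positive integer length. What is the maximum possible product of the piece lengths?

Let P[k] be the best product for length k (with at least one cut). For each first piece i, the rest contributes max(k−i, P[k−i]).
Small cases: P[2]=1, P[3]=2.
P[4] = 2*max(2,1) = 2*2 = 4
P[5] = 2*max(3,2) = 2*3 = 6
P[6] = 3*max(3,2) = 3*3 = 9
P[7] = 2*max(5,6) = 2*6 = 12
P[8] = 2*max(6,9) = 2*9 = 18
P[9] = 3*max(6,9) = 3*9 = 27
One optimal split: 3 + 3 + 3; product 3*3*3 = 27.

27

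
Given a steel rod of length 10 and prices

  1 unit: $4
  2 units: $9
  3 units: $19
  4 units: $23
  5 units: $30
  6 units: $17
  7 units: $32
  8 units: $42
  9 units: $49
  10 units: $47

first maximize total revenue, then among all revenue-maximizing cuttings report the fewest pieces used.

3

Let r[k] be the best obtainable value from length k. For each k, try every first piece i and keep the best of price[i] + r[k−i].
r[1] = 4
r[2] = max(4+4, 9+0) = 9
r[3] = max(4+9, 9+4, 19+0) = 19
r[4] = max(4+19, 9+9, 19+4, 23+0) = 23
r[5] = max(4+23, 9+19, 19+9, 23+4, 30+0) = 30
r[6] = max(4+30, 9+23, 19+19, 23+9, 30+4, 17+0) = 38
r[7] = max(4+38, 9+30, 19+23, …, 17+4, 32+0) = 42
r[8] = max(4+42, 9+38, 19+30, …, 32+4, 42+0) = 49
r[9] = max(4+49, 9+42, 19+38, …, 42+4, 49+0) = 57
r[10] = max(4+57, 9+49, 19+42, …, 49+4, 47+0) = 61
Maximum revenue is $61.
Now minimize piece count subject to staying optimal: for each k, pieces[k] = 1 + min over i with p[i]+r[k−i]=r[k] of pieces[k−i].
pieces[7] = 2
pieces[8] = 2
pieces[9] = 3
pieces[10] = 3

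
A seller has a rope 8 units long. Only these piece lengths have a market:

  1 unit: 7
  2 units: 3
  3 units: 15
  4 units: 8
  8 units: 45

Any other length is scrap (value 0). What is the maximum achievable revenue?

Let r[k] be the best obtainable value from length k. For each k, try every first piece i and keep the best of price[i] + r[k−i].
r[1] = 7
r[2] = 14  (first piece 1, then r[1]=7)
r[3] = 21  (first piece 1, then r[2]=14)
r[4] = 28  (first piece 1, then r[3]=21)
r[5] = 35  (first piece 1, then r[4]=28)
r[6] = 42  (first piece 1, then r[5]=35)
r[7] = 49  (first piece 1, then r[6]=42)
r[8] = 56  (first piece 1, then r[7]=49)
One optimal cutting: 1 + 1 + 1 + 1 + 1 + 1 + 1 + 1 → 56.

56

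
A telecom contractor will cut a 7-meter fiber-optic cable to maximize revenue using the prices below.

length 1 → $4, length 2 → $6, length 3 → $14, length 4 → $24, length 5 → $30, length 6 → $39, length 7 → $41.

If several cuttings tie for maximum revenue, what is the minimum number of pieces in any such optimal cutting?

Consider every possible first cut. r[k] is the best of p[i]+r[k−i] over all sellable i≤k.
r[1] = 4
r[2] = max(4+4, 6+0) = 8
r[3] = max(4+8, 6+4, 14+0) = 14
r[4] = max(4+14, 6+8, 14+4, 24+0) = 24
r[5] = max(4+24, 6+14, 14+8, 24+4, 30+0) = 30
r[6] = max(4+30, 6+24, 14+14, 24+8, 30+4, 39+0) = 39
r[7] = max(4+39, 6+30, 14+24, …, 39+4, 41+0) = 43
Maximum revenue is $43.
Now minimize piece count subject to staying optimal: for each k, pieces[k] = 1 + min over i with p[i]+r[k−i]=r[k] of pieces[k−i].
pieces[4] = 1
pieces[5] = 1
pieces[6] = 1
pieces[7] = 2

2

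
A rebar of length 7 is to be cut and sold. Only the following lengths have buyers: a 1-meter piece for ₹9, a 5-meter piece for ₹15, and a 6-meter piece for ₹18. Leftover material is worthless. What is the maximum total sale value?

63

Build f[k] bottom-up: f[k] = max over allowed piece i of (p[i] + f[k−i]).
f[1] = 9
f[2] = 18  (first piece 1, then f[1]=9)
f[3] = 27  (first piece 1, then f[2]=18)
f[4] = 36  (first piece 1, then f[3]=27)
f[5] = 45  (first piece 1, then f[4]=36)
f[6] = 54  (first piece 1, then f[5]=45)
f[7] = 63  (first piece 1, then f[6]=54)
One optimal cutting: 1 + 1 + 1 + 1 + 1 + 1 + 1 → ₹63.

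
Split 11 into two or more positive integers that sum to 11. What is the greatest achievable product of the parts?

54

Define prod[k] = max over 1≤i<k of i · max(k−i, prod[k−i]); the inner max lets the remainder stay uncut if that's better.
prod[2] = 1*max(1,0) = 1*1 = 1
prod[3] = 1*max(2,1) = 1*2 = 2
prod[4] = 2*max(2,1) = 2*2 = 4
prod[5] = 2*max(3,2) = 2*3 = 6
prod[6] = 3*max(3,2) = 3*3 = 9
prod[7] = 2*max(5,6) = 2*6 = 12
prod[8] = 2*max(6,9) = 2*9 = 18
prod[9] = 3*max(6,9) = 3*9 = 27
prod[10] = 2*max(8,18) = 2*18 = 36
prod[11] = 2*max(9,27) = 2*27 = 54
One optimal split: 3 + 3 + 3 + 2; product 3*3*3*2 = 54.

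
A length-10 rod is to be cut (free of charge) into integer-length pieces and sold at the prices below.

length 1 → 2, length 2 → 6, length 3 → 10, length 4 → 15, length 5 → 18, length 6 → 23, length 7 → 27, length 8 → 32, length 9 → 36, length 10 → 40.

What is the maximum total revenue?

Build r[k] bottom-up: r[k] = max over allowed piece i of (p[i] + r[k−i]).
r[1] = 2
r[2] = 6
r[3] = 10
r[4] = 15
r[5] = 18
r[6] = 23
r[7] = 27
r[8] = 32
r[9] = 36
r[10] = 40
Best is to sell the whole 10-cm piece uncut for 40.

40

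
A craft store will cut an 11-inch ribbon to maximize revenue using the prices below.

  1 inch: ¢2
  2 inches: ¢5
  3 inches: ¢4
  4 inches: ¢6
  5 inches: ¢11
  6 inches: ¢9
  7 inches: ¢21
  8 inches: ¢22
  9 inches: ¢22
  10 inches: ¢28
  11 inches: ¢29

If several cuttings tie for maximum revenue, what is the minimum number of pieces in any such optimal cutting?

3

Let r[k] be the best obtainable value from length k. For each k, try every first piece i and keep the best of price[i] + r[k−i].
r[1] = 2
r[2] = max(2+2, 5+0) = 5
r[3] = max(2+5, 5+2, 4+0) = 7
r[4] = max(2+7, 5+5, 4+2, 6+0) = 10
r[5] = max(2+10, 5+7, 4+5, 6+2, 11+0) = 12
r[6] = max(2+12, 5+10, 4+7, 6+5, 11+2, 9+0) = 15
r[7] = max(2+15, 5+12, 4+10, …, 9+2, 21+0) = 21
r[8] = max(2+21, 5+15, 4+12, …, 21+2, 22+0) = 23
r[9] = max(2+23, 5+21, 4+15, …, 22+2, 22+0) = 26
r[10] = max(2+26, 5+23, 4+21, …, 22+2, 28+0) = 28
r[11] = max(2+28, 5+26, 4+23, …, 28+2, 29+0) = 31
Maximum revenue is ¢31.
Now minimize piece count subject to staying optimal: for each k, pieces[k] = 1 + min over i with p[i]+r[k−i]=r[k] of pieces[k−i].
pieces[8] = 2
pieces[9] = 2
pieces[10] = 1
pieces[11] = 3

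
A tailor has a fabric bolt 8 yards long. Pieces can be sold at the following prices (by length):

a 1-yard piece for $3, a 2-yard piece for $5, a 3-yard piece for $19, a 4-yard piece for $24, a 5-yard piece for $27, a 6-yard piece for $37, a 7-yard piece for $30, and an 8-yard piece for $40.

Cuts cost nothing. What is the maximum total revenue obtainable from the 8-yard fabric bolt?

48

Consider every possible first cut. r[k] is the best of p[i]+r[k−i] over all sellable i≤k.
r[1] = 3
r[2] = 6  (first piece 1, then r[1]=3)
r[3] = 19
r[4] = 24
r[5] = 27  (first piece 1, then r[4]=24)
r[6] = 38  (first piece 3, then r[3]=19)
r[7] = 43  (first piece 3, then r[4]=24)
r[8] = 48  (first piece 4, then r[4]=24)
One optimal cutting: 4 + 4 → $24 + $24 = $48.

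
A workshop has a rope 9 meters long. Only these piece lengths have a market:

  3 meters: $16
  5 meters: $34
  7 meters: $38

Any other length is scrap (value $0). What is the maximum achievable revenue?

Consider every possible first cut. f[k] is the best of p[i]+f[k−i] over all sellable i≤k.
f[1] = 0
f[2] = 0
f[3] = 16
f[4] = 16
f[5] = 34
f[6] = 34
f[7] = 38
f[8] = 50  (first piece 3, then f[5]=34)
f[9] = 50
One optimal cutting: pieces 5 + 3 with 1 meter of scrap → $50.

50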